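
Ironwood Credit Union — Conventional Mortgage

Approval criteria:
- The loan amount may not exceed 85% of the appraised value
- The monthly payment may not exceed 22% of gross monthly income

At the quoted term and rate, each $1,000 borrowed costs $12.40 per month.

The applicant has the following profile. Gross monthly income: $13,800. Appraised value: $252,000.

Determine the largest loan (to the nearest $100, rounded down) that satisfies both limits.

$214,200

Payment cap: 22% × $13,800 = $3,036/month.
At $12.40 per $1,000, that supports 3,036/12.40 × 1,000 ≈ $244,838 → $244,800.
LTV cap: 85% × $252,000 = $214,200 → $214,200.
Binding constraint: loan-to-value.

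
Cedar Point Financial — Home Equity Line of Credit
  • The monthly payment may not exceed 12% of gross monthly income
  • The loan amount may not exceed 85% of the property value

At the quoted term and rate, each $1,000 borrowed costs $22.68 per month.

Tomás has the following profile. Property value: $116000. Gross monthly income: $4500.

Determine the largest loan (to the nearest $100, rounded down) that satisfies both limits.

Payment cap: 12% × $4,500 = $540/month.
At $22.68 per $1,000, that supports 540/22.68 × 1,000 ≈ $23,809 → $23,800.
LTV cap: 85% × $116,000 = $98,600 → $98,600.
Binding constraint: payment-to-income.

$23,800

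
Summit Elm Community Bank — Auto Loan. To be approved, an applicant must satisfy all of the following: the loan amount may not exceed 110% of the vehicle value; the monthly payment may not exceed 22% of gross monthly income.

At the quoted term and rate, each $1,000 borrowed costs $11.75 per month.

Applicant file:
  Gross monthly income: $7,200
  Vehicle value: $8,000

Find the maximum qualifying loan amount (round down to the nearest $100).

Payment cap: 22% × $7,200 = $1,584/month.
At $11.75 per $1,000, that supports 1,584/11.75 × 1,000 ≈ $134,808 → $134,800.
LTV cap: 110% × $8,000 = $8,800 → $8,800.
Binding constraint: loan-to-value.

$8,800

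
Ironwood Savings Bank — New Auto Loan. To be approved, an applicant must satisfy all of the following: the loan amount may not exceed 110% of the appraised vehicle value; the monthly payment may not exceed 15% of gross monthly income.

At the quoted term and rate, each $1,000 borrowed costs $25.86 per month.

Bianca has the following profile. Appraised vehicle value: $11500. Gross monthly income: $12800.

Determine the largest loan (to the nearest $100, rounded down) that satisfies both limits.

Payment cap: 15% × $12,800 = $1,920/month.
At $25.86 per $1,000, that supports 1,920/25.86 × 1,000 ≈ $74,245 → $74,200.
LTV cap: 110% × $11,500 = $12,650 → $12,600.
Binding constraint: loan-to-value.

$12,600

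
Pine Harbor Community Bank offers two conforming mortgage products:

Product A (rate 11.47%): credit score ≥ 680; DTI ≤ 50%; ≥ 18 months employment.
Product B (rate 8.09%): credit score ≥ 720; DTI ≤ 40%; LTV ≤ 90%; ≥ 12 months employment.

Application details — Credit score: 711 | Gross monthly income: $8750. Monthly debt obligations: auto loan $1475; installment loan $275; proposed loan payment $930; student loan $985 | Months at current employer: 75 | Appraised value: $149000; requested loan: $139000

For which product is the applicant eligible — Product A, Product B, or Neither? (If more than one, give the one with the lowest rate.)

Product A

Total debts = (1,475 + 275 + 930 + 985) = 3,665; DTI = 3,665/8,750 = 41.9%.
LTV = 139,000/149,000 = 93.3%.
Product A: score 711 ≥ 680; DTI 41.9% ≤ 50%; employment 75 ≥ 18 mo → qualifies.
Product B: score 711 < 720; DTI 41.9% > 40%; LTV 93.3% > 90%; employment 75 ≥ 12 mo → does not qualify.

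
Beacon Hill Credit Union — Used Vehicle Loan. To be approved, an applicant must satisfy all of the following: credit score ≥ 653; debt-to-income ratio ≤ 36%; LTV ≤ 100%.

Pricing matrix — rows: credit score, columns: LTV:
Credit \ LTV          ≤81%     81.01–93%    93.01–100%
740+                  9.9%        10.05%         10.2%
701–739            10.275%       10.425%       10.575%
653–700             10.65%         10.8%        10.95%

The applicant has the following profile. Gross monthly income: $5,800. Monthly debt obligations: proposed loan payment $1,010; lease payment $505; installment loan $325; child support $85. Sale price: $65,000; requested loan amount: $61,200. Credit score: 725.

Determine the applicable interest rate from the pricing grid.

Credit score 725 ≥ 653; Total monthly debts = (1,010 + 505 + 325 + 85) = 1,925. Debt-to-income = 1,925/5,800 = 33.2% — meets 36% limit
Loan-to-value = 61,200/65,000 = 94.2% — pass (100% max)
Score 725 is in the 701–739 band; LTV 94.2% is in the 93.01–100% band → 10.575%.

10.575%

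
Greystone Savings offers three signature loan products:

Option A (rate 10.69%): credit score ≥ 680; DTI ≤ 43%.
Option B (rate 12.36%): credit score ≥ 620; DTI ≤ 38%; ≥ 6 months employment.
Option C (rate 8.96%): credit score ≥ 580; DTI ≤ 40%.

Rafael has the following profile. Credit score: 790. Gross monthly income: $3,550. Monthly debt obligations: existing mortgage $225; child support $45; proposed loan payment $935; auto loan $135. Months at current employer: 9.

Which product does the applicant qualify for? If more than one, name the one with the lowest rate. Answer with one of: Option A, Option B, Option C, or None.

Option C

Total debts = (225 + 45 + 935 + 135) = 1,340; DTI = 1,340/3,550 = 37.7%.
Option A: score 790 ≥ 680; DTI 37.7% ≤ 43% → qualifies.
Option B: score 790 ≥ 620; DTI 37.7% ≤ 38%; employment 9 ≥ 6 mo → qualifies.
Option C: score 790 ≥ 580; DTI 37.7% ≤ 40% → qualifies.
Qualifying: Option A, Option B, Option C. Lowest rate is 8.96% → Option C.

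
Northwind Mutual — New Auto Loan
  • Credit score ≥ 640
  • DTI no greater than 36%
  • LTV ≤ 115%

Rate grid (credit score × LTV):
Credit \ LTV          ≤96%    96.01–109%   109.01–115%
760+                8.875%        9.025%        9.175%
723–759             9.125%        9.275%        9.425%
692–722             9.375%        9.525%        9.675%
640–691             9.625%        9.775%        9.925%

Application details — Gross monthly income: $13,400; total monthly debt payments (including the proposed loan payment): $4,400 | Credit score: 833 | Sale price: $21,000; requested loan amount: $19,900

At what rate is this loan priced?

8.875%

Credit score 833 ≥ 640; Debt-to-income = 4,400/13,400 = 32.8% — meets 36% limit
LTV: 19,900 ÷ 21,000 = 94.8%, within 115% cap
Score 833 is in the 760+ band; LTV 94.8% is in the ≤96% band → 8.875%.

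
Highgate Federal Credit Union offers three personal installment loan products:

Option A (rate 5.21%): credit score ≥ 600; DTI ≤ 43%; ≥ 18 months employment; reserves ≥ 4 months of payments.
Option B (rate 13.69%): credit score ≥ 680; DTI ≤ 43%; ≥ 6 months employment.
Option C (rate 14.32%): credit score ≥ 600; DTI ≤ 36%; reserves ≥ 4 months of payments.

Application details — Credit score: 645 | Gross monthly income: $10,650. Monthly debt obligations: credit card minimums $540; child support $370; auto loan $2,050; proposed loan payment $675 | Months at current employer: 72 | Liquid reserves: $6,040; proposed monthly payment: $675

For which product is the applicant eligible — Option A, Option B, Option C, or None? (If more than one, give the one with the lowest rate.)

Option A

Total debts = (540 + 370 + 2,050 + 675) = 3,635; DTI = 3,635/10,650 = 34.1%.
Reserves = 6,040/675 = 8.9 months.
Option A: score 645 ≥ 600; DTI 34.1% ≤ 43%; employment 72 ≥ 18 mo; reserves 8.9 ≥ 4 mo → qualifies.
Option B: score 645 < 680; DTI 34.1% ≤ 43%; employment 72 ≥ 6 mo → does not qualify.
Option C: score 645 ≥ 600; DTI 34.1% ≤ 36%; reserves 8.9 ≥ 4 mo → qualifies.
Qualifying: Option A, Option C. Lowest rate is 5.21% → Option A.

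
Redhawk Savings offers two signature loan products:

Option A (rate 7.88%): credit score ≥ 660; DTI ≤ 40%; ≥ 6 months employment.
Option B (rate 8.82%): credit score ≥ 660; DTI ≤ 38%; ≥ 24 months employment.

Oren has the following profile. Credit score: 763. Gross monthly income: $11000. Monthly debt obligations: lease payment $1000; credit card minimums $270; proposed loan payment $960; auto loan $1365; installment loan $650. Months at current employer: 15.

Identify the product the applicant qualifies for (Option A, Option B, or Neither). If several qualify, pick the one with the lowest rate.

Option A

Total debts = (1,000 + 270 + 960 + 1,365 + 650) = 4,245; DTI = 4,245/11,000 = 38.6%.
Option A: score 763 ≥ 660; DTI 38.6% ≤ 40%; employment 15 ≥ 6 mo → qualifies.
Option B: score 763 ≥ 660; DTI 38.6% > 38%; employment 15 < 24 mo → does not qualify.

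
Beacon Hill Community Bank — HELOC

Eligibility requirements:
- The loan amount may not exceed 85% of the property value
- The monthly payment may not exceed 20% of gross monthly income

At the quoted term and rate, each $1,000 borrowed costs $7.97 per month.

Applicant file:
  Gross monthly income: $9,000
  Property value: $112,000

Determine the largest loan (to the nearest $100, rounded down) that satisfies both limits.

$95,200

Payment cap: 20% × $9,000 = $1,800/month.
At $7.97 per $1,000, that supports 1,800/7.97 × 1,000 ≈ $225,846 → $225,800.
LTV cap: 85% × $112,000 = $95,200 → $95,200.
Binding constraint: loan-to-value.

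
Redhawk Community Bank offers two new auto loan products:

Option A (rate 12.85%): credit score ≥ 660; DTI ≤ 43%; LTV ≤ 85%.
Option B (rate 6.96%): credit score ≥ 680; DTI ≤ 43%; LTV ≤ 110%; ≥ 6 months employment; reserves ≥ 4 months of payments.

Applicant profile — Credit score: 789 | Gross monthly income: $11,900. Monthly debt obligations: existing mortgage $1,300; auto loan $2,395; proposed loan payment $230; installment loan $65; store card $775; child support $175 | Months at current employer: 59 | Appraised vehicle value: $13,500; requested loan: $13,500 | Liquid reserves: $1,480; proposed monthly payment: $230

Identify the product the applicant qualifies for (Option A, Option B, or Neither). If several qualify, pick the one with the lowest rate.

Total debts = (1,300 + 2,395 + 230 + 65 + 775 + 175) = 4,940; DTI = 4,940/11,900 = 41.5%.
LTV = 13,500/13,500 = 100%.
Reserves = 1,480/230 = 6.4 months.
Option A: score 789 ≥ 660; DTI 41.5% ≤ 43%; LTV 100% > 85% → does not qualify.
Option B: score 789 ≥ 680; DTI 41.5% ≤ 43%; LTV 100% ≤ 110%; employment 59 ≥ 6 mo; reserves 6.4 ≥ 4 mo → qualifies.

Option B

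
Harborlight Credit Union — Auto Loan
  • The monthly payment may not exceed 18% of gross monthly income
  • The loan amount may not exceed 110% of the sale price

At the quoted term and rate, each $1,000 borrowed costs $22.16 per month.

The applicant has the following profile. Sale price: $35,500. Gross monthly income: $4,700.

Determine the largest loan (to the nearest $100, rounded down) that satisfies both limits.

$38,100

Payment cap: 18% × $4,700 = $846/month.
At $22.16 per $1,000, that supports 846/22.16 × 1,000 ≈ $38,176 → $38,100.
LTV cap: 110% × $35,500 = $39,050 → $39,000.
Binding constraint: payment-to-income.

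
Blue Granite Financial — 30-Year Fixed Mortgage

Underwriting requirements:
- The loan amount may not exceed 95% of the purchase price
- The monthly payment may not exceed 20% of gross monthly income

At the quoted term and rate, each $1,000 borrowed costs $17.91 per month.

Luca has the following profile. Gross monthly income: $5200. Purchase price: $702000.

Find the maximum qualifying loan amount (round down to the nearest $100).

Payment cap: 20% × $5,200 = $1,040/month.
At $17.91 per $1,000, that supports 1,040/17.91 × 1,000 ≈ $58,068 → $58,000.
LTV cap: 95% × $702,000 = $666,900 → $666,900.
Binding constraint: payment-to-income.

$58,000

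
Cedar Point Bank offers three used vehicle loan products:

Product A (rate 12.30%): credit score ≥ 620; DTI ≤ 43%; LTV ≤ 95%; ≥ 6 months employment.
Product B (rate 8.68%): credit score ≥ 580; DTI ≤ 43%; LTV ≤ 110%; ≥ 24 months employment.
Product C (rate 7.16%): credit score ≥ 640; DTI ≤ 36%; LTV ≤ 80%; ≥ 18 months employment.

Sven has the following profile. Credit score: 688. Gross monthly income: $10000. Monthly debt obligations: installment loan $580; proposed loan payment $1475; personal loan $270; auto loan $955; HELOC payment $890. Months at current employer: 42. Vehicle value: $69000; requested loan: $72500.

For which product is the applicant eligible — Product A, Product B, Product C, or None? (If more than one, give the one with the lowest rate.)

Total debts = (580 + 1,475 + 270 + 955 + 890) = 4,170; DTI = 4,170/10,000 = 41.7%.
LTV = 72,500/69,000 = 105.1%.
Product A: score 688 ≥ 620; DTI 41.7% ≤ 43%; LTV 105.1% > 95%; employment 42 ≥ 6 mo → does not qualify.
Product B: score 688 ≥ 580; DTI 41.7% ≤ 43%; LTV 105.1% ≤ 110%; employment 42 ≥ 24 mo → qualifies.
Product C: score 688 ≥ 640; DTI 41.7% > 36%; LTV 105.1% > 80%; employment 42 ≥ 18 mo → does not qualify.

Product B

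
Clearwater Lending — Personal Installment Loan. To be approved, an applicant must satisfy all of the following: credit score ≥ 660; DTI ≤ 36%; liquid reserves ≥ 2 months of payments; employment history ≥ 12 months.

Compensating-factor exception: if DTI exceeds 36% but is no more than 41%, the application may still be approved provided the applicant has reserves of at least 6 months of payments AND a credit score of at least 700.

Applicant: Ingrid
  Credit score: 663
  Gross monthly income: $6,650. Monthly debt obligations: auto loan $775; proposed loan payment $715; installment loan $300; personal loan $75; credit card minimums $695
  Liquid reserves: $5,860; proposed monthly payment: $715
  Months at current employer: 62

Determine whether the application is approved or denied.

Denied

Credit score 663 ≥ 660 (meets base)
Total debts = (775 + 715 + 300 + 75 + 695) = 2,560. DTI: 2,560 ÷ 6,650 = 38.5%, over the 36% base limit.
Reserves: 5,860 ÷ 715 = 8.2 months (meets 2-month minimum)
Employment 62 ≥ 12 months
DTI 38.5% is within the 36%–41% exception band; checking compensating factors.
Reserves 8.2 ≥ 6 months; credit score 663 < 700.
Override conditions not both satisfied; exception does not apply.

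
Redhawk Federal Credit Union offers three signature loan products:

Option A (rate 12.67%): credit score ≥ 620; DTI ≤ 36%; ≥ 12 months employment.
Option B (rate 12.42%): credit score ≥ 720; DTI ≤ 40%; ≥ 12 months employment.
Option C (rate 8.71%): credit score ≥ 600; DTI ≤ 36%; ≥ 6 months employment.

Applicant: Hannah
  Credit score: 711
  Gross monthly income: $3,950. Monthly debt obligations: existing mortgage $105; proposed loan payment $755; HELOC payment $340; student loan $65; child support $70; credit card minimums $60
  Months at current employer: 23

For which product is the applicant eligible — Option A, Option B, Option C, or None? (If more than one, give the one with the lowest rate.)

Total debts = (105 + 755 + 340 + 65 + 70 + 60) = 1,395; DTI = 1,395/3,950 = 35.3%.
Option A: score 711 ≥ 620; DTI 35.3% ≤ 36%; employment 23 ≥ 12 mo → qualifies.
Option B: score 711 < 720; DTI 35.3% ≤ 40%; employment 23 ≥ 12 mo → does not qualify.
Option C: score 711 ≥ 600; DTI 35.3% ≤ 36%; employment 23 ≥ 6 mo → qualifies.
Qualifying: Option A, Option C. Lowest rate is 8.71% → Option C.

Option C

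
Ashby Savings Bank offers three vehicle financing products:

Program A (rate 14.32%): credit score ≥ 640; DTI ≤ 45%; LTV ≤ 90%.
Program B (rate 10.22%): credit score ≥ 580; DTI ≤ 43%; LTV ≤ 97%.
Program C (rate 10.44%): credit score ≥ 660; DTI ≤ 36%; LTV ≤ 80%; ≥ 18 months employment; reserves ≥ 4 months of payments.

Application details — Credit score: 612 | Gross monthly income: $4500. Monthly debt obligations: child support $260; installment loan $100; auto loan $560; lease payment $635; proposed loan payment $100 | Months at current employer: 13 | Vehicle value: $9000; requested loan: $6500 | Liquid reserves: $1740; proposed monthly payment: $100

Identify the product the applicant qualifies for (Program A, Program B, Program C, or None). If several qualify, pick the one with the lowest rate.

Program B

Total debts = (260 + 100 + 560 + 635 + 100) = 1,655; DTI = 1,655/4,500 = 36.8%.
LTV = 6,500/9,000 = 72.2%.
Reserves = 1,740/100 = 17.4 months.
Program A: score 612 < 640; DTI 36.8% ≤ 45%; LTV 72.2% ≤ 90% → does not qualify.
Program B: score 612 ≥ 580; DTI 36.8% ≤ 43%; LTV 72.2% ≤ 97% → qualifies.
Program C: score 612 < 660; DTI 36.8% > 36%; LTV 72.2% ≤ 80%; employment 13 < 18 mo; reserves 17.4 ≥ 4 mo → does not qualify.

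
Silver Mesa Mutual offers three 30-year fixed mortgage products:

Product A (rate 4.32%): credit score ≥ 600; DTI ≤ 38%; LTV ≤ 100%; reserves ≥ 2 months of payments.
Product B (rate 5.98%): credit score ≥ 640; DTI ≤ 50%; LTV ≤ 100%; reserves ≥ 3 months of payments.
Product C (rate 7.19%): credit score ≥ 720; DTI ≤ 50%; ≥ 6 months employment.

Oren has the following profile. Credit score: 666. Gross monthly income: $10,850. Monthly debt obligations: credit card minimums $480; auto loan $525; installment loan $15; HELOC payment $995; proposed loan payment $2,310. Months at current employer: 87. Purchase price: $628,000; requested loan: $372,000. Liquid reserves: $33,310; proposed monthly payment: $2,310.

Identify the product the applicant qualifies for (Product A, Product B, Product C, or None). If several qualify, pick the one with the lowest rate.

Total debts = (480 + 525 + 15 + 995 + 2,310) = 4,325; DTI = 4,325/10,850 = 39.9%.
LTV = 372,000/628,000 = 59.2%.
Reserves = 33,310/2,310 = 14.4 months.
Product A: score 666 ≥ 600; DTI 39.9% > 38%; LTV 59.2% ≤ 100%; reserves 14.4 ≥ 2 mo → does not qualify.
Product B: score 666 ≥ 640; DTI 39.9% ≤ 50%; LTV 59.2% ≤ 100%; reserves 14.4 ≥ 3 mo → qualifies.
Product C: score 666 < 720; DTI 39.9% ≤ 50%; employment 87 ≥ 6 mo → does not qualify.

Product B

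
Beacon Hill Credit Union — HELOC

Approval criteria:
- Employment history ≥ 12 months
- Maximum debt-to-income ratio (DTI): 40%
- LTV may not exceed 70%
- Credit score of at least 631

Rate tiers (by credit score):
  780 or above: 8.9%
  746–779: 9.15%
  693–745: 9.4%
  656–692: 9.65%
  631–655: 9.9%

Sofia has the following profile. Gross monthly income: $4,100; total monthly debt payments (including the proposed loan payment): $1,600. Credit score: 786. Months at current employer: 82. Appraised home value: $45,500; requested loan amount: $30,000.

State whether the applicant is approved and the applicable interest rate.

Credit score 786 ≥ 631 (meets minimum)
DTI: 1,600 ÷ 4,100 = 39%, within the 40% cap
LTV = 30,000/45,500 = 65.9% ≤ 70%
Employment 82 ≥ 12 months
All requirements met. Score 786 falls in the 780 or above tier → 8.9%.

Approved at 8.9%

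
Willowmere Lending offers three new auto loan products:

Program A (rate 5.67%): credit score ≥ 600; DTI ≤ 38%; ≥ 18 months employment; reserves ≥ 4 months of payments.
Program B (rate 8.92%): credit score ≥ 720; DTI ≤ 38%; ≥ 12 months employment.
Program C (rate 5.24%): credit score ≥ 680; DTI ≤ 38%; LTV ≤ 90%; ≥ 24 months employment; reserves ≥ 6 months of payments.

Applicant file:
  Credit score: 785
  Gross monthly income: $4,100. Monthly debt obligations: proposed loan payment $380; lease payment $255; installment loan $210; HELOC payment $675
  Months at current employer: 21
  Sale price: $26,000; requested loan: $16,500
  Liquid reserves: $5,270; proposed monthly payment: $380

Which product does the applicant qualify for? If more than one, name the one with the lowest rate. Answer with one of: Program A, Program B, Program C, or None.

Program A

Total debts = (380 + 255 + 210 + 675) = 1,520; DTI = 1,520/4,100 = 37.1%.
LTV = 16,500/26,000 = 63.5%.
Reserves = 5,270/380 = 13.9 months.
Program A: score 785 ≥ 600; DTI 37.1% ≤ 38%; employment 21 ≥ 18 mo; reserves 13.9 ≥ 4 mo → qualifies.
Program B: score 785 ≥ 720; DTI 37.1% ≤ 38%; employment 21 ≥ 12 mo → qualifies.
Program C: score 785 ≥ 680; DTI 37.1% ≤ 38%; LTV 63.5% ≤ 90%; employment 21 < 24 mo; reserves 13.9 ≥ 6 mo → does not qualify.
Qualifying: Program A, Program B. Lowest rate is 5.67% → Program A.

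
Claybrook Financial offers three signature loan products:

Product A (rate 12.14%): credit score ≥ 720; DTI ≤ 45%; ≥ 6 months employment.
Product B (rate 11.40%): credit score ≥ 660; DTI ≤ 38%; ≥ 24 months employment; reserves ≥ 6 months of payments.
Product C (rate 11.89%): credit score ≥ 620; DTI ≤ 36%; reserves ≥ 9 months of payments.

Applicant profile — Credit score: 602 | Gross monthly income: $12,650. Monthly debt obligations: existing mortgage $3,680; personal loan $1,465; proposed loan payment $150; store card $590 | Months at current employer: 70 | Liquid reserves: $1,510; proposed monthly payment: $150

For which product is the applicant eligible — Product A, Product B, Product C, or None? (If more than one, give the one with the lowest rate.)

Total debts = (3,680 + 1,465 + 150 + 590) = 5,885; DTI = 5,885/12,650 = 46.5%.
Reserves = 1,510/150 = 10.1 months.
Product A: score 602 < 720; DTI 46.5% > 45%; employment 70 ≥ 6 mo → does not qualify.
Product B: score 602 < 660; DTI 46.5% > 38%; employment 70 ≥ 24 mo; reserves 10.1 ≥ 6 mo → does not qualify.
Product C: score 602 < 620; DTI 46.5% > 36%; reserves 10.1 ≥ 9 mo → does not qualify.

None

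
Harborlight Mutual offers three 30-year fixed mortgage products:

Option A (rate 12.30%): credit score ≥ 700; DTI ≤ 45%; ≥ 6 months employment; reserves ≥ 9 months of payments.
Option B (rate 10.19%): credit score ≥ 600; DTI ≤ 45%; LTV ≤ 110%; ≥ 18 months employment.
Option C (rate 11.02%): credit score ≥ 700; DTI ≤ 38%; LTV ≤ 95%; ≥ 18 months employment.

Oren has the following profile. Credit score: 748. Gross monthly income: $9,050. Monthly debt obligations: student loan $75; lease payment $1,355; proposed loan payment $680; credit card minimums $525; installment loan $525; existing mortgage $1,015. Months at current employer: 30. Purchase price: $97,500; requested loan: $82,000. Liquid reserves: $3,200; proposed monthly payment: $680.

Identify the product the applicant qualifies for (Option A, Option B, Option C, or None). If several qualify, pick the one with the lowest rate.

Total debts = (75 + 1,355 + 680 + 525 + 525 + 1,015) = 4,175; DTI = 4,175/9,050 = 46.1%.
LTV = 82,000/97,500 = 84.1%.
Reserves = 3,200/680 = 4.7 months.
Option A: score 748 ≥ 700; DTI 46.1% > 45%; employment 30 ≥ 6 mo; reserves 4.7 < 9 mo → does not qualify.
Option B: score 748 ≥ 600; DTI 46.1% > 45%; LTV 84.1% ≤ 110%; employment 30 ≥ 18 mo → does not qualify.
Option C: score 748 ≥ 700; DTI 46.1% > 38%; LTV 84.1% ≤ 95%; employment 30 ≥ 18 mo → does not qualify.

None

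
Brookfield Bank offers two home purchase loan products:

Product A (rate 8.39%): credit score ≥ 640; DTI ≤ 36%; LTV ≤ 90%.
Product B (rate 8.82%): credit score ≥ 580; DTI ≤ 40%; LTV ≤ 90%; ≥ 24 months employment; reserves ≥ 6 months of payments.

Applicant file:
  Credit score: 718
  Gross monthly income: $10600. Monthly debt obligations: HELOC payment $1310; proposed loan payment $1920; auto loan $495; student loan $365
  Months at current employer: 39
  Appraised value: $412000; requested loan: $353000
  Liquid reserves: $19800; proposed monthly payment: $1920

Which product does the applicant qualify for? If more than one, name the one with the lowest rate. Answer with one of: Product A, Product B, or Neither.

Total debts = (1,310 + 1,920 + 495 + 365) = 4,090; DTI = 4,090/10,600 = 38.6%.
LTV = 353,000/412,000 = 85.7%.
Reserves = 19,800/1,920 = 10.3 months.
Product A: score 718 ≥ 640; DTI 38.6% > 36%; LTV 85.7% ≤ 90% → does not qualify.
Product B: score 718 ≥ 580; DTI 38.6% ≤ 40%; LTV 85.7% ≤ 90%; employment 39 ≥ 24 mo; reserves 10.3 ≥ 6 mo → qualifies.

Product B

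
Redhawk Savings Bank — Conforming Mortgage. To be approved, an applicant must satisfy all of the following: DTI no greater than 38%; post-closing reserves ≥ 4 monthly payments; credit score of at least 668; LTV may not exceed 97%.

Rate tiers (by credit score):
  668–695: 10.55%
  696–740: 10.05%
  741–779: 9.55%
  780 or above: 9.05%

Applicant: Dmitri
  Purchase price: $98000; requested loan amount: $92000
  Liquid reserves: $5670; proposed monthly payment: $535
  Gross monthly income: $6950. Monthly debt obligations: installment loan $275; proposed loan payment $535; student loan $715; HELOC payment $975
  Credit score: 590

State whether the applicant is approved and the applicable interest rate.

Credit score 590 < 668 (below minimum)
Reserves = 5,670/535 = 10.6 months ≥ 4
Total monthly debts = (275 + 535 + 715 + 975) = 2,500. DTI = 2,500/6,950 = 36% ≤ 38%
LTV: 92,000 ÷ 98,000 = 93.9%, within 97% cap
Not all requirements met → denied.

Denied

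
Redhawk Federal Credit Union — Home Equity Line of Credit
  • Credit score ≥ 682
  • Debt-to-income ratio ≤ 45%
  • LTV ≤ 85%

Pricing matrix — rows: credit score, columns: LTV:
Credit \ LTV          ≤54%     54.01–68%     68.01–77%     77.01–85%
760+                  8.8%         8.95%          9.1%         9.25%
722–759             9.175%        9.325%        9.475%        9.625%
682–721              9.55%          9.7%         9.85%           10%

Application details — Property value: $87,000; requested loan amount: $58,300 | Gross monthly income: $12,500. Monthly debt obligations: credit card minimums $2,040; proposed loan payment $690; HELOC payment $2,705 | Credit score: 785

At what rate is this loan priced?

Credit score 785 ≥ 682; Total monthly debts = (2,040 + 690 + 2,705) = 5,435. Debt-to-income = 5,435/12,500 = 43.5% — meets 45% limit
Loan-to-value = 58,300/87,000 = 67% — pass (85% max)
Row: 785 falls in 760+. Column: 67% falls in 54.01–68%. Rate = 8.95%.

8.95%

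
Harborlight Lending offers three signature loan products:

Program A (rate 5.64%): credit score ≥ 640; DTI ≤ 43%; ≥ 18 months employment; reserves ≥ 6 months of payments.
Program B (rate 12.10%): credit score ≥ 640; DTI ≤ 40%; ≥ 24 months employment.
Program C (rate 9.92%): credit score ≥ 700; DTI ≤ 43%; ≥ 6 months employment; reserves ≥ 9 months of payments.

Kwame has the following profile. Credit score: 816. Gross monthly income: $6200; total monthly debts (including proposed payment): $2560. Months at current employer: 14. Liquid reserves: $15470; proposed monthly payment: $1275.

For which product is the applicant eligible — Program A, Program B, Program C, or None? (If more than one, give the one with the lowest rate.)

DTI = 2,560/6,200 = 41.3%.
Reserves = 15,470/1,275 = 12.1 months.
Program A: score 816 ≥ 640; DTI 41.3% ≤ 43%; employment 14 < 18 mo; reserves 12.1 ≥ 6 mo → does not qualify.
Program B: score 816 ≥ 640; DTI 41.3% > 40%; employment 14 < 24 mo → does not qualify.
Program C: score 816 ≥ 700; DTI 41.3% ≤ 43%; employment 14 ≥ 6 mo; reserves 12.1 ≥ 9 mo → qualifies.

Program C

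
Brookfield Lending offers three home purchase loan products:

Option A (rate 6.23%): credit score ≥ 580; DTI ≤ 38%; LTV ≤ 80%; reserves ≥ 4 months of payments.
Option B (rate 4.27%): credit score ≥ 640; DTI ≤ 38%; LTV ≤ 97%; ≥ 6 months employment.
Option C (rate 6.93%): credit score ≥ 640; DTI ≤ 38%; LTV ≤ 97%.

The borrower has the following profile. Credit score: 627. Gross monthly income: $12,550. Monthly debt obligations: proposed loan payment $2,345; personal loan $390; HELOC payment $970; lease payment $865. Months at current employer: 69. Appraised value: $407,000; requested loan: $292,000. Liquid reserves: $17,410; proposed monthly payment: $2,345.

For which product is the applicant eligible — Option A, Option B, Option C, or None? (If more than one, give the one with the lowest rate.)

Option A

Total debts = (2,345 + 390 + 970 + 865) = 4,570; DTI = 4,570/12,550 = 36.4%.
LTV = 292,000/407,000 = 71.7%.
Reserves = 17,410/2,345 = 7.4 months.
Option A: score 627 ≥ 580; DTI 36.4% ≤ 38%; LTV 71.7% ≤ 80%; reserves 7.4 ≥ 4 mo → qualifies.
Option B: score 627 < 640; DTI 36.4% ≤ 38%; LTV 71.7% ≤ 97%; employment 69 ≥ 6 mo → does not qualify.
Option C: score 627 < 640; DTI 36.4% ≤ 38%; LTV 71.7% ≤ 97% → does not qualify.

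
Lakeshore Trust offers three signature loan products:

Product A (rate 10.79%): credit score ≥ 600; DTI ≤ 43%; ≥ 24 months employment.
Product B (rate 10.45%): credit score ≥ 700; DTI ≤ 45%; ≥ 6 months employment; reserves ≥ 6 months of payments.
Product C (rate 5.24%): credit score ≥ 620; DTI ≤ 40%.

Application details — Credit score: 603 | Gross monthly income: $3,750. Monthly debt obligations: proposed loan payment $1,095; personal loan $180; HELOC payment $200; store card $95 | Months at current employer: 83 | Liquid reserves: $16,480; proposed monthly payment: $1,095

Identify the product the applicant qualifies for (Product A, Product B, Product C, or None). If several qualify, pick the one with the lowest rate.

Total debts = (1,095 + 180 + 200 + 95) = 1,570; DTI = 1,570/3,750 = 41.9%.
Reserves = 16,480/1,095 = 15.1 months.
Product A: score 603 ≥ 600; DTI 41.9% ≤ 43%; employment 83 ≥ 24 mo → qualifies.
Product B: score 603 < 700; DTI 41.9% ≤ 45%; employment 83 ≥ 6 mo; reserves 15.1 ≥ 6 mo → does not qualify.
Product C: score 603 < 620; DTI 41.9% > 40% → does not qualify.

Product A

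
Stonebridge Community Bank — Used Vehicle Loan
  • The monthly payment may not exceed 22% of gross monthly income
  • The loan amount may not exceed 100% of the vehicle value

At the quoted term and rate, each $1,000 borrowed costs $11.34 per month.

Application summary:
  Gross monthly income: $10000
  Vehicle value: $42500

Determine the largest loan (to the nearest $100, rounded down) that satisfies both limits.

$42,500

Payment cap: 22% × $10,000 = $2,200/month.
At $11.34 per $1,000, that supports 2,200/11.34 × 1,000 ≈ $194,003 → $194,000.
LTV cap: 100% × $42,500 = $42,500 → $42,500.
Binding constraint: loan-to-value.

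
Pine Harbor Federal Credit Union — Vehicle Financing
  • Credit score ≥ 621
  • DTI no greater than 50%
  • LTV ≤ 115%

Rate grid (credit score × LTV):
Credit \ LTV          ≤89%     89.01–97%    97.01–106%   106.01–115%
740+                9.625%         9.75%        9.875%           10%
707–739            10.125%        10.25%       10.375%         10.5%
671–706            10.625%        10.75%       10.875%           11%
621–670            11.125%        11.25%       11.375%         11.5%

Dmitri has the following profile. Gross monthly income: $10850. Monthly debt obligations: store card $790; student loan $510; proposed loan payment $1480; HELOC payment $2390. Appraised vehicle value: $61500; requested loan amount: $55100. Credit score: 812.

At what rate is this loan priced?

Credit score 812 ≥ 621; Total monthly debts = (790 + 510 + 1,480 + 2,390) = 5,170. Debt-to-income = 5,170/10,850 = 47.6% — meets 50% limit
LTV = 55,100/61,500 = 89.6% ≤ 115%
Score 812 is in the 740+ band; LTV 89.6% is in the 89.01–97% band → 9.75%.

9.75%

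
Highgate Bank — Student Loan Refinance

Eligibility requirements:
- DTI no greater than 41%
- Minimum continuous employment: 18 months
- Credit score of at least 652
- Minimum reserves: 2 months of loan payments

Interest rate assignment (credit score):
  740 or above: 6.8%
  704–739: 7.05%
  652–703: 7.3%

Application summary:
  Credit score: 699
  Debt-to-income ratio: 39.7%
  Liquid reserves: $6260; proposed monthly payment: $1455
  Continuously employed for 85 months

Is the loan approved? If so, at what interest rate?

Credit score 699 ≥ 652 (meets minimum)
Employment 85 ≥ 18 months
Reserves: 6,260 ÷ 1,455 = 4.3 months (meets 2-month minimum)
Debt-to-income 39.7% vs 41% cap — pass
All requirements met. Score 699 falls in the 652–703 tier → 7.3%.

Approved at 7.3%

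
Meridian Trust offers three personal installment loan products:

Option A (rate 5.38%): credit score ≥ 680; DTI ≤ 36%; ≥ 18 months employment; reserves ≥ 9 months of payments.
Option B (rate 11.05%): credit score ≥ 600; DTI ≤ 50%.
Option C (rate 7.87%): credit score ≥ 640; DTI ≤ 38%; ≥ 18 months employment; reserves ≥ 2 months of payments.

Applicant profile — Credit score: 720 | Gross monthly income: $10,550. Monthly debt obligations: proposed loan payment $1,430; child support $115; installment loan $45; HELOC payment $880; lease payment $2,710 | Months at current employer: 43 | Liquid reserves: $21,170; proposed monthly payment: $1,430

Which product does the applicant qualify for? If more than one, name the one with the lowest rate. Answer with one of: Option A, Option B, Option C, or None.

Option B

Total debts = (1,430 + 115 + 45 + 880 + 2,710) = 5,180; DTI = 5,180/10,550 = 49.1%.
Reserves = 21,170/1,430 = 14.8 months.
Option A: score 720 ≥ 680; DTI 49.1% > 36%; employment 43 ≥ 18 mo; reserves 14.8 ≥ 9 mo → does not qualify.
Option B: score 720 ≥ 600; DTI 49.1% ≤ 50% → qualifies.
Option C: score 720 ≥ 640; DTI 49.1% > 38%; employment 43 ≥ 18 mo; reserves 14.8 ≥ 2 mo → does not qualify.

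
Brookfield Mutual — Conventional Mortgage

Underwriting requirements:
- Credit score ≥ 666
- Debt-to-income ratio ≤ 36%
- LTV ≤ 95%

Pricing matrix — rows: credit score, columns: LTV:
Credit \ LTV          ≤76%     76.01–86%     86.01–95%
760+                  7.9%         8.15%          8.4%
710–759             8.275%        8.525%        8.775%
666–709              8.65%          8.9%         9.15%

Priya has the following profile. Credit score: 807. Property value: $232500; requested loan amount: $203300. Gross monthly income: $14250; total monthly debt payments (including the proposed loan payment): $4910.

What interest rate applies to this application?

8.4%

Credit score 807 ≥ 666; Debt-to-income = 4,910/14,250 = 34.5% — meets 36% limit
Loan-to-value = 203,300/232,500 = 87.4% — pass (95% max)
Row: 807 falls in 760+. Column: 87.4% falls in 86.01–95%. Rate = 8.4%.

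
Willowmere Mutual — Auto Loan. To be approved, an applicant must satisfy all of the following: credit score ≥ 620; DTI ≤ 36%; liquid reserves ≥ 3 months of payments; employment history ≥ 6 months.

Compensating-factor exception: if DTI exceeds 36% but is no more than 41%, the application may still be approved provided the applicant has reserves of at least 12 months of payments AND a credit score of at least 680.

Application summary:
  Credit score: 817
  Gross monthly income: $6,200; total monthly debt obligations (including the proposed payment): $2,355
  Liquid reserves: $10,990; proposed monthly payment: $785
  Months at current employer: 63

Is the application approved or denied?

Approved

Credit score 817 ≥ 620 (meets base)
DTI = 2,355/6,200 = 38% > 36% — standard DTI limit exceeded.
Liquid reserves cover 10,990/785 = 14.0 months — ≥ 3 required
Employment 63 ≥ 6 months
38% falls in the override range (36%–41%), so the compensating-factor test applies.
Reserves 14.0 ≥ 12 months; credit score 817 ≥ 680.
Both override conditions satisfied; DTI exception granted.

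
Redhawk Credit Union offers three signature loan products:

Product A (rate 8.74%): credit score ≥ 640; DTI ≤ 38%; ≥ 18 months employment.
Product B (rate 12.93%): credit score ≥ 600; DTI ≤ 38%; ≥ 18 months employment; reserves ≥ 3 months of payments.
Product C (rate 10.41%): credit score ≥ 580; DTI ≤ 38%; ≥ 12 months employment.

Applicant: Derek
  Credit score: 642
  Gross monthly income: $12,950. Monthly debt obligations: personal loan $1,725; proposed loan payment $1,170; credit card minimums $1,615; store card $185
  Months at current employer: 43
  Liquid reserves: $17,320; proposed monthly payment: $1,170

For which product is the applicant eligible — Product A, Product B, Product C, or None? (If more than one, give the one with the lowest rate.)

Total debts = (1,725 + 1,170 + 1,615 + 185) = 4,695; DTI = 4,695/12,950 = 36.3%.
Reserves = 17,320/1,170 = 14.8 months.
Product A: score 642 ≥ 640; DTI 36.3% ≤ 38%; employment 43 ≥ 18 mo → qualifies.
Product B: score 642 ≥ 600; DTI 36.3% ≤ 38%; employment 43 ≥ 18 mo; reserves 14.8 ≥ 3 mo → qualifies.
Product C: score 642 ≥ 580; DTI 36.3% ≤ 38%; employment 43 ≥ 12 mo → qualifies.
Qualifying: Product A, Product B, Product C. Lowest rate is 8.74% → Product A.

Product A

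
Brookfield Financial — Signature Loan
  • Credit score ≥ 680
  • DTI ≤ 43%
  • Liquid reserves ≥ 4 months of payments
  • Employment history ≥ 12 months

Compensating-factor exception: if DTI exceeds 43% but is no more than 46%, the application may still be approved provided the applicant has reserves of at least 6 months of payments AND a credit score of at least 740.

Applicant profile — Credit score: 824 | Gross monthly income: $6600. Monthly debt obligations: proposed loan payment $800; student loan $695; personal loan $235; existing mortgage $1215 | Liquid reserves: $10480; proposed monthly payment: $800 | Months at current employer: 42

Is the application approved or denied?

Approved

Credit score 824 ≥ 680 (meets base)
Total debts = (800 + 695 + 235 + 1,215) = 2,945. DTI: 2,945 ÷ 6,600 = 44.6%, over the 43% base limit.
Reserves = 10,480/800 = 13.1 months ≥ 4
Employment 42 ≥ 12 months
DTI 44.6% is within the 43%–46% exception band; checking compensating factors.
Reserves 13.1 ≥ 6 months; credit score 824 ≥ 740.
Both override conditions satisfied; DTI exception granted.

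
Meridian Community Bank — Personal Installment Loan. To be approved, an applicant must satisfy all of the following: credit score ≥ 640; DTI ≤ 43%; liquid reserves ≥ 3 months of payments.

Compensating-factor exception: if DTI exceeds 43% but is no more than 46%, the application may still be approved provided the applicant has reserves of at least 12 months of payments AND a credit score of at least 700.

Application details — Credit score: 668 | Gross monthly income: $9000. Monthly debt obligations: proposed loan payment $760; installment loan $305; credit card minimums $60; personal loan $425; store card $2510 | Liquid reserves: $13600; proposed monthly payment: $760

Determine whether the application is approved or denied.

Credit score 668 ≥ 640 (meets base)
Total debts = (760 + 305 + 60 + 425 + 2,510) = 4,060. DTI = 4,060/9,000 = 45.1% > 43% — standard DTI limit exceeded.
Reserves = 13,600/760 = 17.9 months ≥ 3
45.1% falls in the override range (43%–46%), so the compensating-factor test applies.
Reserves 17.9 ≥ 12 months; credit score 668 < 700.
Compensating-factor requirement not fully met.

Denied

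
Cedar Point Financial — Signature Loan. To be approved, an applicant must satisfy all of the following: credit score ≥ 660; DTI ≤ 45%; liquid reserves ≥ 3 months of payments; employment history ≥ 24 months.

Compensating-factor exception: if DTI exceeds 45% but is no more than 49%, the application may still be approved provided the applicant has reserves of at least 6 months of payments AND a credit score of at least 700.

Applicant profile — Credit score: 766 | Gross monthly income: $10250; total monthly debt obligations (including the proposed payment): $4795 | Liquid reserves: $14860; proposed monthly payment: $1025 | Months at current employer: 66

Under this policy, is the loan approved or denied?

Credit score 766 ≥ 660 (meets base)
DTI = 4,795/10,250 = 46.8% > 45% — standard DTI limit exceeded.
Reserves: 14,860 ÷ 1,025 = 14.5 months (meets 3-month minimum)
Employment 66 ≥ 24 months
46.8% falls in the override range (45%–49%), so the compensating-factor test applies.
Override check — reserves: 14.5 mo (ok); score: 766 (ok).
Both override conditions satisfied; DTI exception granted.

Approved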